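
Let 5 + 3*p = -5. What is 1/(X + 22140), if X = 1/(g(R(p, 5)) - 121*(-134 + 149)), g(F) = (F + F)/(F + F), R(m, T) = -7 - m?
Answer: 1814/40161959 ≈ 4.5167e-5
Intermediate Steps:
p = -10/3 (p = -5/3 + (1/3)*(-5) = -5/3 - 5/3 = -10/3 ≈ -3.3333)
g(F) = 1 (g(F) = (2*F)/((2*F)) = (2*F)*(1/(2*F)) = 1)
X = -1/1814 (X = 1/(1 - 121*(-134 + 149)) = 1/(1 - 121*15) = 1/(1 - 1815) = 1/(-1814) = -1/1814 ≈ -0.00055127)
1/(X + 22140) = 1/(-1/1814 + 22140) = 1/(40161959/1814) = 1814/40161959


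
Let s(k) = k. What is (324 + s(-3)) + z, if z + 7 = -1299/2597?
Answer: 814159/2597 ≈ 313.50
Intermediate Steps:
z = -19478/2597 (z = -7 - 1299/2597 = -19478/2597 ≈ -7.5002)
(324 + s(-3)) + z = (324 - 3) - 19478/2597 = 321 - 19478/2597 = 814159/2597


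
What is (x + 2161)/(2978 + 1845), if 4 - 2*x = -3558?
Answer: 3942/4823 ≈ 0.81733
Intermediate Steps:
x = 1781 (x = 2 - 1/2*(-3558) = 2 + 1779 = 1781)
(x + 2161)/(2978 + 1845) = (1781 + 2161)/(2978 + 1845) = 3942/4823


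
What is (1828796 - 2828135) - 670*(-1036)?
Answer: -305219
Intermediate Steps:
(1828796 - 2828135) - 670*(-1036) = -999339 + 694120 = -305219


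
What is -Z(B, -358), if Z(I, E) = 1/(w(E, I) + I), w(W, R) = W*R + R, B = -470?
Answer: -1/167320 ≈ -5.9766e-6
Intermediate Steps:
w(W, R) = R + R*W (w(W, R) = R*W + R = R + R*W)
Z(I, E) = 1/(I + I*(1 + E)) (Z(I, E) = 1/(I*(1 + E) + I) = 1/(I + I*(1 + E)))
-Z(B, -358) = -1/((-470)*(2 - 358)) = -(-1)/(470*(-356)) = -(-1)*(-1)/(470*356) = -1*1/167320 = -1/167320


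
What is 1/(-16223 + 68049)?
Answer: 1/51826 ≈ 1.9295e-5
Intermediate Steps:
1/(-16223 + 68049) = 1/51826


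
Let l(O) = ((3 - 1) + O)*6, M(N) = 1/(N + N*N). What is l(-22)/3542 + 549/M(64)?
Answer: 4044680580/1771 ≈ 2.2838e+6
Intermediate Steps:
M(N) = 1/(N + N²)
l(O) = 12 + 6*O (l(O) = (2 + O)*6 = 12 + 6*O)
l(-22)/3542 + 549/M(64) = (12 + 6*(-22))/3542 + 549/((1/(64*(1 + 64)))) = (12 - 132)*(1/3542) + 549/(((1/64)/65)) = -120*1/3542 + 549/(((1/64)*(1/65))) = -60/1771 + 549/(1/4160) = -60/1771 + 549*4160 = -60/1771 + 2283840 = 4044680580/1771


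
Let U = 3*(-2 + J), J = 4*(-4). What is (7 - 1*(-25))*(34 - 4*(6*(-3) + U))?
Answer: 10304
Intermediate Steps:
J = -16
U = -54 (U = 3*(-2 - 16) = 3*(-18) = -54)
(7 - 1*(-25))*(34 - 4*(6*(-3) + U)) = (7 - 1*(-25))*(34 - 4*(6*(-3) - 54)) = (7 + 25)*(34 - 4*(-18 - 54)) = 32*(34 - 4*(-72)) = 32*(34 + 288) = 32*322 = 10304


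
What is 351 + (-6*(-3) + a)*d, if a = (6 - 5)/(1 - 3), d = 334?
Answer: 6196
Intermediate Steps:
a = -1/2 (a = 1/(-2) = 1*(-1/2) = -1/2 ≈ -0.50000)
351 + (-6*(-3) + a)*d = 351 + (-6*(-3) - 1/2)*334 = 351 + (18 - 1/2)*334 = 351 + (35/2)*334 = 351 + 5845 = 6196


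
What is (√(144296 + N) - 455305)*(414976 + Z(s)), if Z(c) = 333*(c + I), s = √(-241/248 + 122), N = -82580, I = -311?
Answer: -(455305 - 2*√15429)*(38615212 + 999*√206770)/124 ≈ -1.4338e+11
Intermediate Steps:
s = 3*√206770/124 (s = √(-241*1/248 + 122) = √(-241/248 + 122) = √(30015/248) = 3*√206770/124 ≈ 11.001)
Z(c) = -103563 + 333*c (Z(c) = 333*(c - 311) = 333*(-311 + c) = -103563 + 333*c)
(√(144296 + N) - 455305)*(414976 + Z(s)) = (√(144296 - 82580) - 455305)*(414976 + (-103563 + 333*(3*√206770/124))) = (√61716 - 455305)*(414976 + (-103563 + 999*√206770/124)) = (2*√15429 - 455305)*(311413 + 999*√206770/124) = (-455305 + 2*√15429)*(311413 + 999*√206770/124)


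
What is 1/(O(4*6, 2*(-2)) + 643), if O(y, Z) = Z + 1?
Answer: 1/640 ≈ 0.0015625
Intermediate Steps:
O(y, Z) = 1 + Z
1/(O(4*6, 2*(-2)) + 643) = 1/((1 + 2*(-2)) + 643) = 1/((1 - 4) + 643) = 1/(-3 + 643) = 1/640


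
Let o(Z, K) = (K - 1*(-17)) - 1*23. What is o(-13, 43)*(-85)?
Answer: -3145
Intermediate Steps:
o(Z, K) = -6 + K (o(Z, K) = (K + 17) - 23 = (17 + K) - 23 = -6 + K)
o(-13, 43)*(-85) = (-6 + 43)*(-85) = 37*(-85) = -3145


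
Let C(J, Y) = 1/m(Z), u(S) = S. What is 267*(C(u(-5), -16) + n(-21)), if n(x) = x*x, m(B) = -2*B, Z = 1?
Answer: 235227/2 ≈ 1.1761e+5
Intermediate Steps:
n(x) = x**2
C(J, Y) = -1/2 (C(J, Y) = 1/(-2*1) = 1/(-2) = -1/2)
267*(C(u(-5), -16) + n(-21)) = 267*(-1/2 + (-21)**2) = 267*(-1/2 + 441) = 267*(881/2) = 235227/2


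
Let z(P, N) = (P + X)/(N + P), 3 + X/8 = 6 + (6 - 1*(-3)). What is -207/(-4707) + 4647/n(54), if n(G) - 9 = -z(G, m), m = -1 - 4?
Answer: 39698454/50731 ≈ 782.53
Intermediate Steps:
X = 96 (X = -24 + 8*(6 + (6 - 1*(-3))) = -24 + 8*(6 + (6 + 3)) = -24 + 8*(6 + 9) = -24 + 8*15 = -24 + 120 = 96)
m = -5
z(P, N) = (96 + P)/(N + P) (z(P, N) = (P + 96)/(N + P) = (96 + P)/(N + P))
n(G) = 9 - (96 + G)/(-5 + G)
-207/(-4707) + 4647/n(54) = -207/(-4707) + 4647/(((-141 + 8*54)/(-5 + 54))) = -207*(-1/4707) + 4647/(((-141 + 432)/49)) = 23/523 + 4647/(((1/49)*291)) = 23/523 + 4647/(291/49) = 23/523 + 4647*(49/291) = 23/523 + 75901/97 = 39698454/50731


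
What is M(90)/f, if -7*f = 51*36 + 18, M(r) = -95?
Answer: 665/1854 ≈ 0.35868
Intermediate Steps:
f = -1854/7 (f = -(51*36 + 18)/7 = -(1836 + 18)/7 = -⅐*1854 = -1854/7 ≈ -264.86)
M(90)/f = -95/(-1854/7) = -95*(-7/1854) = 665/1854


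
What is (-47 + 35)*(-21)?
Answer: 252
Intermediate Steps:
(-47 + 35)*(-21) = -12*(-21) = 252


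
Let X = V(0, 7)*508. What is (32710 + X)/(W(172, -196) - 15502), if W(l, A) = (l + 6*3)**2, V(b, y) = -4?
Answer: 5113/3433 ≈ 1.4894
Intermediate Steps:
W(l, A) = (18 + l)**2 (W(l, A) = (l + 18)**2 = (18 + l)**2)
X = -2032 (X = -4*508 = -2032)
(32710 + X)/(W(172, -196) - 15502) = (32710 - 2032)/((18 + 172)**2 - 15502) = 30678/(190**2 - 15502) = 30678/(36100 - 15502) = 30678/20598 = 30678*(1/20598) = 5113/3433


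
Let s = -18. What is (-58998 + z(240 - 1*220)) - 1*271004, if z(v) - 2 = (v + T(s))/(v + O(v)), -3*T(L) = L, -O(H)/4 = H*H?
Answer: -260700013/790 ≈ -3.3000e+5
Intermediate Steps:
O(H) = -4*H**2 (O(H) = -4*H*H = -4*H**2)
T(L) = -L/3
z(v) = 2 + (6 + v)/(v - 4*v**2) (z(v) = 2 + (v - 1/3*(-18))/(v - 4*v**2) = 2 + (v + 6)/(v - 4*v**2) = 2 + (6 + v)/(v - 4*v**2))
(-58998 + z(240 - 1*220)) - 1*271004 = (-58998 + (-6 - 3*(240 - 1*220) + 8*(240 - 1*220)**2)/((240 - 1*220)*(-1 + 4*(240 - 1*220)))) - 1*271004 = (-58998 + (-6 - 3*(240 - 220) + 8*(240 - 220)**2)/((240 - 220)*(-1 + 4*(240 - 220)))) - 271004 = (-58998 + (-6 - 3*20 + 8*20**2)/(20*(-1 + 4*20))) - 271004 = (-58998 + (-6 - 60 + 8*400)/(20*(-1 + 80))) - 271004 = (-58998 + (1/20)*(-6 - 60 + 3200)/79) - 271004 = (-58998 + (1/20)*(1/79)*3134) - 271004 = (-58998 + 1567/790) - 271004 = -46606853/790 - 271004 = -260700013/790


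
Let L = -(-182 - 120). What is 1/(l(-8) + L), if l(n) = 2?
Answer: 1/304 ≈ 0.0032895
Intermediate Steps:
L = 302 (L = -1*(-302) = 302)
1/(l(-8) + L) = 1/(2 + 302) = 1/304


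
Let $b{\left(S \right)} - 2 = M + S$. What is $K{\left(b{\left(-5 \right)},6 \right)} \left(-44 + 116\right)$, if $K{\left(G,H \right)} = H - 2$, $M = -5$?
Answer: $288$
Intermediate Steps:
$b{\left(S \right)} = -3 + S$ ($b{\left(S \right)} = 2 + \left(-5 + S\right) = -3 + S$)
$K{\left(G,H \right)} = -2 + H$
$K{\left(b{\left(-5 \right)},6 \right)} \left(-44 + 116\right) = \left(-2 + 6\right) \left(-44 + 116\right) = 4 \cdot 72 = 288$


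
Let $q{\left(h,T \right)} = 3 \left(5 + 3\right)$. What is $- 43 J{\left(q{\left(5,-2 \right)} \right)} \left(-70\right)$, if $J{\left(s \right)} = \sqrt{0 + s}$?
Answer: $6020 \sqrt{6} \approx 14746.0$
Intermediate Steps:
$q{\left(h,T \right)} = 24$ ($q{\left(h,T \right)} = 3 \cdot 8 = 24$)
$J{\left(s \right)} = \sqrt{s}$
$- 43 J{\left(q{\left(5,-2 \right)} \right)} \left(-70\right) = - 43 \sqrt{24} \left(-70\right) = - 43 \cdot 2 \sqrt{6} \left(-70\right) = - 86 \sqrt{6} \left(-70\right) = 6020 \sqrt{6}$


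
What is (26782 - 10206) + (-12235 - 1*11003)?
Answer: -6662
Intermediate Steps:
(26782 - 10206) + (-12235 - 1*11003) = 16576 + (-12235 - 11003) = 16576 - 23238 = -6662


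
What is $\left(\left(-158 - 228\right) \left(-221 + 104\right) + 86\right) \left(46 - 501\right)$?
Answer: $-20587840$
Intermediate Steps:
$\left(\left(-158 - 228\right) \left(-221 + 104\right) + 86\right) \left(46 - 501\right) = \left(\left(-386\right) \left(-117\right) + 86\right) \left(-455\right) = \left(45162 + 86\right) \left(-455\right) = 45248 \left(-455\right) = -20587840$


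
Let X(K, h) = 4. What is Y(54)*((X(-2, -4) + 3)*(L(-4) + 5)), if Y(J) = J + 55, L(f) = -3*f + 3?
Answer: 15260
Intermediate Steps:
L(f) = 3 - 3*f
Y(J) = 55 + J
Y(54)*((X(-2, -4) + 3)*(L(-4) + 5)) = (55 + 54)*((4 + 3)*((3 - 3*(-4)) + 5)) = 109*(7*((3 + 12) + 5)) = 109*(7*(15 + 5)) = 109*(7*20) = 109*140 = 15260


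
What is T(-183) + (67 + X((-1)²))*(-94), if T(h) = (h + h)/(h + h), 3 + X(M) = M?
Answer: -6109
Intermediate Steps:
X(M) = -3 + M
T(h) = 1 (T(h) = (2*h)/((2*h)) = (2*h)*(1/(2*h)) = 1)
T(-183) + (67 + X((-1)²))*(-94) = 1 + (67 + (-3 + (-1)²))*(-94) = 1 + (67 + (-3 + 1))*(-94) = 1 + (67 - 2)*(-94) = 1 + 65*(-94) = 1 - 6110 = -6109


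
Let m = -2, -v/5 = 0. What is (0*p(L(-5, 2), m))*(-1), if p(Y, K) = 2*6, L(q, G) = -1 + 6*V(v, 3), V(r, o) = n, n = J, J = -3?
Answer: 0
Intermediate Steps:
v = 0 (v = -5*0 = 0)
n = -3
V(r, o) = -3
L(q, G) = -19 (L(q, G) = -1 + 6*(-3) = -1 - 18 = -19)
p(Y, K) = 12
(0*p(L(-5, 2), m))*(-1) = (0*12)*(-1) = 0*(-1) = 0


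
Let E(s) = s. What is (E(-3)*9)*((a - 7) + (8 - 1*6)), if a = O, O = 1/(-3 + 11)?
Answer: 1053/8 ≈ 131.63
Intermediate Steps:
O = ⅛ (O = 1/8 = ⅛ ≈ 0.12500)
a = ⅛ ≈ 0.12500
(E(-3)*9)*((a - 7) + (8 - 1*6)) = (-3*9)*((⅛ - 7) + (8 - 1*6)) = -27*(-55/8 + (8 - 6)) = -27*(-55/8 + 2) = -27*(-39/8) = 1053/8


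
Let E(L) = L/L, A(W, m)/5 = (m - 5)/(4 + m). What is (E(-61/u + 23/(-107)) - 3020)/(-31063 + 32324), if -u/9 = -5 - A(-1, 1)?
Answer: -3019/1261 ≈ -2.3941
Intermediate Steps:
A(W, m) = 5*(-5 + m)/(4 + m) (A(W, m) = 5*((m - 5)/(4 + m)) = 5*((-5 + m)/(4 + m)) = 5*(-5 + m)/(4 + m))
u = 9 (u = -9*(-5 - 5*(-5 + 1)/(4 + 1)) = -9*(-5 - 5*(-4)/5) = -9*(-5 - 1*(-4)) = -9*(-5 + 4) = -9*(-1) = 9)
E(L) = 1
(E(-61/u + 23/(-107)) - 3020)/(-31063 + 32324) = (1 - 3020)/(-31063 + 32324) = -3019/1261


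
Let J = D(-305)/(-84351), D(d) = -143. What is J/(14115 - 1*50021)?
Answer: -11/232977462 ≈ -4.7215e-8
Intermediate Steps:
J = 143/84351 (J = -143/(-84351) = -143*(-1/84351) = 143/84351 ≈ 0.0016953)
J/(14115 - 1*50021) = 143/(84351*(14115 - 1*50021)) = 143/(84351*(14115 - 50021)) = (143/84351)/(-35906) = (143/84351)*(-1/35906) = -11/232977462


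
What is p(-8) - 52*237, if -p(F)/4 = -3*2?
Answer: -12300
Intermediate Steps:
p(F) = 24 (p(F) = -(-12)*2 = -4*(-6) = 24)
p(-8) - 52*237 = 24 - 52*237 = 24 - 12324 = -12300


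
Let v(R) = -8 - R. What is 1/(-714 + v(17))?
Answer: -1/739 ≈ -0.0013532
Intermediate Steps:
1/(-714 + v(17)) = 1/(-714 + (-8 - 1*17)) = 1/(-714 + (-8 - 17)) = 1/(-714 - 25) = 1/(-739) = -1/739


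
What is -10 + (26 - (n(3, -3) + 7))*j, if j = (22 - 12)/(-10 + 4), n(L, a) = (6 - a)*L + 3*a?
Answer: -35/3 ≈ -11.667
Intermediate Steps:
n(L, a) = 3*a + L*(6 - a) (n(L, a) = L*(6 - a) + 3*a = 3*a + L*(6 - a))
j = -5/3 (j = 10/(-6) = 10*(-1/6) = -5/3 ≈ -1.6667)
-10 + (26 - (n(3, -3) + 7))*j = -10 + (26 - ((3*(-3) + 6*3 - 1*3*(-3)) + 7))*(-5/3) = -10 + (26 - ((-9 + 18 + 9) + 7))*(-5/3) = -10 + (26 - (18 + 7))*(-5/3) = -10 + (26 - 1*25)*(-5/3) = -10 + (26 - 25)*(-5/3) = -10 + 1*(-5/3) = -10 - 5/3 = -35/3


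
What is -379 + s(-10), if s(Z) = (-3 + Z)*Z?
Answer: -249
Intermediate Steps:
s(Z) = Z*(-3 + Z)
-379 + s(-10) = -379 - 10*(-3 - 10) = -379 - 10*(-13) = -379 + 130 = -249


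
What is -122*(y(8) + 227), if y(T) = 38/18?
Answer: -251564/9 ≈ -27952.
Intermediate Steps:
y(T) = 19/9 (y(T) = 38*(1/18) = 19/9)
-122*(y(8) + 227) = -122*(19/9 + 227) = -122*2062/9 = -251564/9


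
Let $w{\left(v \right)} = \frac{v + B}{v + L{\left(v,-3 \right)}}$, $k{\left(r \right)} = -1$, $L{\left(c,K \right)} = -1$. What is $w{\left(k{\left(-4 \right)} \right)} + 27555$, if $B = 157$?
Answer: $27477$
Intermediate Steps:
$w{\left(v \right)} = \frac{157 + v}{-1 + v}$ ($w{\left(v \right)} = \frac{v + 157}{v - 1} = \frac{157 + v}{-1 + v}$)
$w{\left(k{\left(-4 \right)} \right)} + 27555 = \frac{157 - 1}{-1 - 1} + 27555 = \frac{1}{-2} \cdot 156 + 27555 = \left(- \frac{1}{2}\right) 156 + 27555 = -78 + 27555 = 27477$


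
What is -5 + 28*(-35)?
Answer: -985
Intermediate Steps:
-5 + 28*(-35) = -5 - 980 = -985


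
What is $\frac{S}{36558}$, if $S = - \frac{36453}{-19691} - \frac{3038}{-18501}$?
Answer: $\frac{3616937}{65606877126} \approx 5.513 \cdot 10^{-5}$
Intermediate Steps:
$S = \frac{3616937}{1794597}$ ($S = \left(-36453\right) \left(- \frac{1}{19691}\right) - - \frac{434}{2643} = \frac{1257}{679} + \frac{434}{2643} = \frac{3616937}{1794597} \approx 2.0155$)
$\frac{S}{36558} = \frac{3616937}{1794597 \cdot 36558} = \frac{3616937}{1794597} \cdot \frac{1}{36558} = \frac{3616937}{65606877126}$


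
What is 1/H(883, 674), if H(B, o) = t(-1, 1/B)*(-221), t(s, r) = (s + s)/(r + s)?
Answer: -441/195143 ≈ -0.0022599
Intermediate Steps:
t(s, r) = 2*s/(r + s) (t(s, r) = (2*s)/(r + s) = 2*s/(r + s))
H(B, o) = 442/(-1 + 1/B) (H(B, o) = (2*(-1)/(1/B - 1))*(-221) = (2*(-1)/(-1 + 1/B))*(-221) = -2/(-1 + 1/B)*(-221) = 442/(-1 + 1/B))
1/H(883, 674) = 1/(-442*883/(-1 + 883)) = 1/(-442*883/882) = 1/(-442*883*1/882) = 1/(-195143/441) = -441/195143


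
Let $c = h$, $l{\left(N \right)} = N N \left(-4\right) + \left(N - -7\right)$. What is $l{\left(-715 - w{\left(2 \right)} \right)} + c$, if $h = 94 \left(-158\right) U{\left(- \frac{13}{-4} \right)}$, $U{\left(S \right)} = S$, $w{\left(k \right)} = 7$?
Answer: $-2134120$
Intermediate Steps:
$l{\left(N \right)} = 7 + N - 4 N^{2}$ ($l{\left(N \right)} = N \left(- 4 N\right) + \left(N + 7\right) = - 4 N^{2} + \left(7 + N\right) = 7 + N - 4 N^{2}$)
$h = -48269$ ($h = 94 \left(-158\right) \left(- \frac{13}{-4}\right) = - 14852 \left(\left(-13\right) \left(- \frac{1}{4}\right)\right) = \left(-14852\right) \frac{13}{4} = -48269$)
$c = -48269$
$l{\left(-715 - w{\left(2 \right)} \right)} + c = \left(7 - 722 - 4 \left(-715 - 7\right)^{2}\right) - 48269 = \left(7 - 722 - 4 \left(-722\right)^{2}\right) - 48269 = \left(7 - 722 - 2085136\right) - 48269 = -2085851 - 48269 = -2134120$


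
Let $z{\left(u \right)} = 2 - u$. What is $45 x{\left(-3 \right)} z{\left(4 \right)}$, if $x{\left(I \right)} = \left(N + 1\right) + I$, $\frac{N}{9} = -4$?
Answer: $3420$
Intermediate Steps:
$N = -36$ ($N = 9 \left(-4\right) = -36$)
$x{\left(I \right)} = -35 + I$ ($x{\left(I \right)} = \left(-36 + 1\right) + I = -35 + I$)
$45 x{\left(-3 \right)} z{\left(4 \right)} = 45 \left(-35 - 3\right) \left(2 - 4\right) = 45 \left(-38\right) \left(2 - 4\right) = \left(-1710\right) \left(-2\right) = 3420$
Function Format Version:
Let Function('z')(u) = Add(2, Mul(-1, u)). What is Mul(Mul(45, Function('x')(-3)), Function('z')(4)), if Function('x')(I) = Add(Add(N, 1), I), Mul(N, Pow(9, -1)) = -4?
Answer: 3420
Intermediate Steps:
N = -36 (N = Mul(9, -4) = -36)
Function('x')(I) = Add(-35, I) (Function('x')(I) = Add(Add(-36, 1), I) = Add(-35, I))
Mul(Mul(45, Function('x')(-3)), Function('z')(4)) = Mul(Mul(45, Add(-35, -3)), Add(2, Mul(-1, 4))) = Mul(Mul(45, -38), Add(2, -4)) = Mul(-1710, -2) = 3420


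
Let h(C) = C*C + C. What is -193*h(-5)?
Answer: -3860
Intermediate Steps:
h(C) = C + C² (h(C) = C² + C = C + C²)
-193*h(-5) = -(-965)*(1 - 5) = -(-965)*(-4) = -193*20 = -3860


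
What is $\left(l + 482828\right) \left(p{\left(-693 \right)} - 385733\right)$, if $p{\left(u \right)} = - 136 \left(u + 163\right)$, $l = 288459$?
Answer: $-241916481411$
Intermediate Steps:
$p{\left(u \right)} = -22168 - 136 u$ ($p{\left(u \right)} = - 136 \left(163 + u\right) = -22168 - 136 u$)
$\left(l + 482828\right) \left(p{\left(-693 \right)} - 385733\right) = \left(288459 + 482828\right) \left(\left(-22168 - -94248\right) - 385733\right) = 771287 \left(\left(-22168 + 94248\right) - 385733\right) = 771287 \left(72080 - 385733\right) = 771287 \left(-313653\right) = -241916481411$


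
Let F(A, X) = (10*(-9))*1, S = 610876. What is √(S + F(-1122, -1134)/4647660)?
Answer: √14661528634424818/154922 ≈ 781.59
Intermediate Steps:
F(A, X) = -90 (F(A, X) = -90*1 = -90)
√(S + F(-1122, -1134)/4647660) = √(610876 - 90/4647660) = √(610876 - 90*1/4647660) = √(610876 - 3/154922) = √(94638131669/154922) = √14661528634424818/154922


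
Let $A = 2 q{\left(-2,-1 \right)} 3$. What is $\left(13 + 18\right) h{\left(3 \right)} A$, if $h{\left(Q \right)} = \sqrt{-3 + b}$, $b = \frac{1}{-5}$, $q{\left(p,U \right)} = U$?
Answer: $- \frac{744 i \sqrt{5}}{5} \approx - 332.73 i$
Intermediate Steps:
$b = - \frac{1}{5} \approx -0.2$
$h{\left(Q \right)} = \frac{4 i \sqrt{5}}{5}$ ($h{\left(Q \right)} = \sqrt{-3 - \frac{1}{5}} = \sqrt{- \frac{16}{5}} = \frac{4 i \sqrt{5}}{5}$)
$A = -6$ ($A = 2 \left(-1\right) 3 = \left(-2\right) 3 = -6$)
$\left(13 + 18\right) h{\left(3 \right)} A = \left(13 + 18\right) \frac{4 i \sqrt{5}}{5} \left(-6\right) = 31 \frac{4 i \sqrt{5}}{5} \left(-6\right) = \frac{124 i \sqrt{5}}{5} \left(-6\right) = - \frac{744 i \sqrt{5}}{5}$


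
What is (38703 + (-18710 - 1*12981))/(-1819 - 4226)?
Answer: -7012/6045 ≈ -1.1600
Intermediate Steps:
(38703 + (-18710 - 1*12981))/(-1819 - 4226) = (38703 + (-18710 - 12981))/(-6045) = (38703 - 31691)*(-1/6045) = 7012*(-1/6045) = -7012/6045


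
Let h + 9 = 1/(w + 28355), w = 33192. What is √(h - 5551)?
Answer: I*√21061464580493/61547 ≈ 74.565*I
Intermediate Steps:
h = -553922/61547 (h = -9 + 1/(33192 + 28355) = -9 + 1/61547 = -553922/61547 ≈ -9.0000)
√(h - 5551) = √(-553922/61547 - 5551) = √(-342201319/61547) = I*√21061464580493/61547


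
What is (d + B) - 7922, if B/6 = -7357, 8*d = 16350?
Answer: -200081/4 ≈ -50020.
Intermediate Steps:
d = 8175/4 (d = (1/8)*16350 = 8175/4 ≈ 2043.8)
B = -44142 (B = 6*(-7357) = -44142)
(d + B) - 7922 = (8175/4 - 44142) - 7922 = -168393/4 - 7922 = -200081/4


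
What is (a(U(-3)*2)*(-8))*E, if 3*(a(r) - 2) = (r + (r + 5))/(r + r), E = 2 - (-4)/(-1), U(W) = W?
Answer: 316/9 ≈ 35.111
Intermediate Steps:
E = -2 (E = 2 - (-4)*(-1) = 2 - 1*4 = 2 - 4 = -2)
a(r) = 2 + (5 + 2*r)/(6*r) (a(r) = 2 + ((r + (r + 5))/(r + r))/3 = 2 + ((r + (5 + r))/((2*r)))/3 = 2 + ((5 + 2*r)*(1/(2*r)))/3 = 2 + ((5 + 2*r)/(2*r))/3 = 2 + (5 + 2*r)/(6*r))
(a(U(-3)*2)*(-8))*E = (((5 + 14*(-3*2))/(6*((-3*2))))*(-8))*(-2) = (((⅙)*(5 + 14*(-6))/(-6))*(-8))*(-2) = (((⅙)*(-⅙)*(5 - 84))*(-8))*(-2) = (((⅙)*(-⅙)*(-79))*(-8))*(-2) = ((79/36)*(-8))*(-2) = -158/9*(-2) = 316/9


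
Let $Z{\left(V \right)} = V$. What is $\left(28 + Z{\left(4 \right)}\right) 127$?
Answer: $4064$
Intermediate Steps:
$\left(28 + Z{\left(4 \right)}\right) 127 = \left(28 + 4\right) 127 = 32 \cdot 127 = 4064$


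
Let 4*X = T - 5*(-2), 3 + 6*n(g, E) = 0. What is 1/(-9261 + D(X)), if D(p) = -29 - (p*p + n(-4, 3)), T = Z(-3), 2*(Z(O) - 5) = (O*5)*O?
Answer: -64/600153 ≈ -0.00010664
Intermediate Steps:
Z(O) = 5 + 5*O**2/2 (Z(O) = 5 + ((O*5)*O)/2 = 5 + ((5*O)*O)/2 = 5 + (5*O**2)/2 = 5 + 5*O**2/2)
n(g, E) = -1/2 (n(g, E) = -1/2 + (1/6)*0 = -1/2 + 0 = -1/2)
T = 55/2 (T = 5 + (5/2)*(-3)**2 = 5 + (5/2)*9 = 5 + 45/2 = 55/2 ≈ 27.500)
X = 75/8 (X = (55/2 - 5*(-2))/4 = (55/2 + 10)/4 = (1/4)*(75/2) = 75/8 ≈ 9.3750)
D(p) = -57/2 - p**2 (D(p) = -29 - (p*p - 1/2) = -29 - (p**2 - 1/2) = -29 - (-1/2 + p**2) = -29 + (1/2 - p**2) = -57/2 - p**2)
1/(-9261 + D(X)) = 1/(-9261 + (-57/2 - (75/8)**2)) = 1/(-9261 + (-57/2 - 1*5625/64)) = 1/(-9261 + (-57/2 - 5625/64)) = 1/(-9261 - 7449/64) = 1/(-600153/64) = -64/600153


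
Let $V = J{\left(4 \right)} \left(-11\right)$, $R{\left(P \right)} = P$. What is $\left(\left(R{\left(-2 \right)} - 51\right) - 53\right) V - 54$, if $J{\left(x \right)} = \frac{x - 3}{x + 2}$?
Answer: $\frac{421}{3} \approx 140.33$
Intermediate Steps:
$J{\left(x \right)} = \frac{-3 + x}{2 + x}$
$V = - \frac{11}{6}$ ($V = \frac{-3 + 4}{2 + 4} \left(-11\right) = \frac{1}{6} \cdot 1 \left(-11\right) = \frac{1}{6} \left(-11\right) = - \frac{11}{6} \approx -1.8333$)
$\left(\left(R{\left(-2 \right)} - 51\right) - 53\right) V - 54 = \left(\left(-2 - 51\right) - 53\right) \left(- \frac{11}{6}\right) - 54 = \left(-53 - 53\right) \left(- \frac{11}{6}\right) - 54 = \left(-106\right) \left(- \frac{11}{6}\right) - 54 = \frac{583}{3} - 54 = \frac{421}{3}$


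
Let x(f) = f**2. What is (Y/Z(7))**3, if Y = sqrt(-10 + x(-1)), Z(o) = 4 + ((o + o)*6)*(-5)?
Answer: 27*I/71991296 ≈ 3.7505e-7*I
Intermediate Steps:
Z(o) = 4 - 60*o (Z(o) = 4 + ((2*o)*6)*(-5) = 4 + (12*o)*(-5) = 4 - 60*o)
Y = 3*I (Y = sqrt(-10 + (-1)**2) = sqrt(-10 + 1) = sqrt(-9) = 3*I ≈ 3.0*I)
(Y/Z(7))**3 = ((3*I)/(4 - 60*7))**3 = ((3*I)/(4 - 420))**3 = ((3*I)/(-416))**3 = ((3*I)*(-1/416))**3 = (-3*I/416)**3 = 27*I/71991296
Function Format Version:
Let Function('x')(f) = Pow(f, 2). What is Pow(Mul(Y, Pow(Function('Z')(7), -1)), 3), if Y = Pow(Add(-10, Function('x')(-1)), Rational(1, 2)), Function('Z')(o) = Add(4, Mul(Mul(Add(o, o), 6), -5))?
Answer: Mul(Rational(27, 71991296), I) ≈ Mul(3.7505e-7, I)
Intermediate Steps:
Function('Z')(o) = Add(4, Mul(-60, o)) (Function('Z')(o) = Add(4, Mul(Mul(Mul(2, o), 6), -5)) = Add(4, Mul(Mul(12, o), -5)) = Add(4, Mul(-60, o)))
Y = Mul(3, I) (Y = Pow(Add(-10, Pow(-1, 2)), Rational(1, 2)) = Pow(Add(-10, 1), Rational(1, 2)) = Pow(-9, Rational(1, 2)) = Mul(3, I) ≈ Mul(3.0000, I))
Pow(Mul(Y, Pow(Function('Z')(7), -1)), 3) = Pow(Mul(Mul(3, I), Pow(Add(4, Mul(-60, 7)), -1)), 3) = Pow(Mul(Mul(3, I), Pow(Add(4, -420), -1)), 3) = Pow(Mul(Mul(3, I), Pow(-416, -1)), 3) = Pow(Mul(Mul(3, I), Rational(-1, 416)), 3) = Pow(Mul(Rational(-3, 416), I), 3) = Mul(Rational(27, 71991296), I)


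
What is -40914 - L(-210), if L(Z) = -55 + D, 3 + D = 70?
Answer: -40926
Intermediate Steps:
D = 67 (D = -3 + 70 = 67)
L(Z) = 12 (L(Z) = -55 + 67 = 12)
-40914 - L(-210) = -40914 - 1*12 = -40914 - 12 = -40926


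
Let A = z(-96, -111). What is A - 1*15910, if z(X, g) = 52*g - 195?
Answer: -21877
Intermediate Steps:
z(X, g) = -195 + 52*g
A = -5967 (A = -195 + 52*(-111) = -195 - 5772 = -5967)
A - 1*15910 = -5967 - 1*15910 = -5967 - 15910 = -21877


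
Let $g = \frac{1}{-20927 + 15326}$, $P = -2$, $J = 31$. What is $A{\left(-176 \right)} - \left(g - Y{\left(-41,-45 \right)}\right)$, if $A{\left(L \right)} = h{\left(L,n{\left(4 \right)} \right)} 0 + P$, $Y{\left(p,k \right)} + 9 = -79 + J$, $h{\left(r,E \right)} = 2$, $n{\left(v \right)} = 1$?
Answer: $- \frac{330458}{5601} \approx -59.0$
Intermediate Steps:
$g = - \frac{1}{5601}$ ($g = \frac{1}{-5601} = - \frac{1}{5601} \approx -0.00017854$)
$Y{\left(p,k \right)} = -57$ ($Y{\left(p,k \right)} = -9 + \left(-79 + 31\right) = -9 - 48 = -57$)
$A{\left(L \right)} = -2$ ($A{\left(L \right)} = 2 \cdot 0 - 2 = 0 - 2 = -2$)
$A{\left(-176 \right)} - \left(g - Y{\left(-41,-45 \right)}\right) = -2 - \left(- \frac{1}{5601} - -57\right) = -2 - \left(- \frac{1}{5601} + 57\right) = -2 - \frac{319256}{5601} = - \frac{330458}{5601}$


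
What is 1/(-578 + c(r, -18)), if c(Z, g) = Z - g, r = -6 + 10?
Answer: -1/556 ≈ -0.0017986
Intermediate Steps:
r = 4
1/(-578 + c(r, -18)) = 1/(-578 + (4 - 1*(-18))) = 1/(-578 + (4 + 18)) = 1/(-578 + 22) = 1/(-556) = -1/556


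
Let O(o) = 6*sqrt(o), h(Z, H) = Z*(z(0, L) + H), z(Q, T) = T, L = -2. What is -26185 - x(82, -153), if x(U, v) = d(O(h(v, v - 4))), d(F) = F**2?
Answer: -901957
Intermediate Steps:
h(Z, H) = Z*(-2 + H)
x(U, v) = 36*v*(-6 + v) (x(U, v) = (6*sqrt(v*(-2 + (v - 4))))**2 = (6*sqrt(v*(-2 + (-4 + v))))**2 = (6*sqrt(v*(-6 + v)))**2 = 36*v*(-6 + v))
-26185 - x(82, -153) = -26185 - 36*(-153)*(-6 - 153) = -26185 - 36*(-153)*(-159) = -26185 - 1*875772 = -26185 - 875772 = -901957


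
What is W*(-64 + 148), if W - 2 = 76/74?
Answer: 9408/37 ≈ 254.27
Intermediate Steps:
W = 112/37 (W = 2 + 76/74 = 2 + 76*(1/74) = 2 + 38/37 = 112/37 ≈ 3.0270)
W*(-64 + 148) = 112*(-64 + 148)/37 = (112/37)*84 = 9408/37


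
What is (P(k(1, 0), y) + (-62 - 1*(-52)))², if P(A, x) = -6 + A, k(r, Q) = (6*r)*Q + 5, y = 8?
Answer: 121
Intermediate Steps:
k(r, Q) = 5 + 6*Q*r (k(r, Q) = 6*Q*r + 5 = 5 + 6*Q*r)
(P(k(1, 0), y) + (-62 - 1*(-52)))² = ((-6 + (5 + 6*0*1)) + (-62 - 1*(-52)))² = ((-6 + (5 + 0)) + (-62 + 52))² = ((-6 + 5) - 10)² = (-1 - 10)² = (-11)² = 121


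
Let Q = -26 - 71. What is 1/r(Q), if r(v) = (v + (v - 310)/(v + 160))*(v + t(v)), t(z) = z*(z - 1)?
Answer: -63/61327862 ≈ -1.0273e-6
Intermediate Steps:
Q = -97
t(z) = z*(-1 + z)
r(v) = (v + v*(-1 + v))*(v + (-310 + v)/(160 + v)) (r(v) = (v + (v - 310)/(v + 160))*(v + v*(-1 + v)) = (v + (-310 + v)/(160 + v))*(v + v*(-1 + v)) = (v + v*(-1 + v))*(v + (-310 + v)/(160 + v)))
1/r(Q) = 1/((-97)²*(-310 + (-97)² + 161*(-97))/(160 - 97)) = 1/(9409*(-310 + 9409 - 15617)/63) = 1/(9409*(1/63)*(-6518)) = 1/(-61327862/63) = -63/61327862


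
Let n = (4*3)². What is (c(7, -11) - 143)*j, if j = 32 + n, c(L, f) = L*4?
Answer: -20240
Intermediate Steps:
n = 144 (n = 12² = 144)
c(L, f) = 4*L
j = 176 (j = 32 + 144 = 176)
(c(7, -11) - 143)*j = (4*7 - 143)*176 = (28 - 143)*176 = -115*176 = -20240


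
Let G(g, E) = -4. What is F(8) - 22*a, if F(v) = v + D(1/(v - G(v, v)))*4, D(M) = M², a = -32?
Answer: 25633/36 ≈ 712.03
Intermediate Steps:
F(v) = v + 4/(4 + v)² (F(v) = v + (1/(v - 1*(-4)))²*4 = v + (1/(v + 4))²*4 = v + (1/(4 + v))²*4 = v + 4/(4 + v)²)
F(8) - 22*a = (8 + 4/(4 + 8)²) - 22*(-32) = (8 + 4/12²) + 704 = (8 + 4*(1/144)) + 704 = (8 + 1/36) + 704 = 289/36 + 704 = 25633/36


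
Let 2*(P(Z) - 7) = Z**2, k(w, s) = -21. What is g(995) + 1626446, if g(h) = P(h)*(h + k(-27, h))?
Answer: 483775439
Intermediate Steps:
P(Z) = 7 + Z**2/2
g(h) = (-21 + h)*(7 + h**2/2) (g(h) = (7 + h**2/2)*(h - 21) = (7 + h**2/2)*(-21 + h) = (-21 + h)*(7 + h**2/2))
g(995) + 1626446 = (-21 + 995)*(14 + 995**2)/2 + 1626446 = (1/2)*974*(14 + 990025) + 1626446 = (1/2)*974*990039 + 1626446 = 482148993 + 1626446 = 483775439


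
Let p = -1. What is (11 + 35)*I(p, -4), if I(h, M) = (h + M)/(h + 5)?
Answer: -115/2 ≈ -57.500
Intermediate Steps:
I(h, M) = (M + h)/(5 + h)
(11 + 35)*I(p, -4) = (11 + 35)*((-4 - 1)/(5 - 1)) = 46*(-5/4) = -115/2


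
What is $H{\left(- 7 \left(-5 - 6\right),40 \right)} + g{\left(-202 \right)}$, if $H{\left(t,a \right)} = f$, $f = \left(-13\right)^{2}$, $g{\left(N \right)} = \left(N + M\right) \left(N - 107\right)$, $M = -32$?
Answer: $72475$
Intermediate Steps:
$g{\left(N \right)} = \left(-107 + N\right) \left(-32 + N\right)$ ($g{\left(N \right)} = \left(N - 32\right) \left(N - 107\right) = \left(-32 + N\right) \left(-107 + N\right) = \left(-107 + N\right) \left(-32 + N\right)$)
$f = 169$
$H{\left(t,a \right)} = 169$
$H{\left(- 7 \left(-5 - 6\right),40 \right)} + g{\left(-202 \right)} = 169 + \left(3424 + \left(-202\right)^{2} - -28078\right) = 169 + \left(3424 + 40804 + 28078\right) = 169 + 72306 = 72475$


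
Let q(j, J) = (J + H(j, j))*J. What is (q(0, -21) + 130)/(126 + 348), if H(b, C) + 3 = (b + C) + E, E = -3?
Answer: 697/474 ≈ 1.4705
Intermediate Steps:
H(b, C) = -6 + C + b (H(b, C) = -3 + ((b + C) - 3) = -3 + ((C + b) - 3) = -3 + (-3 + C + b) = -6 + C + b)
q(j, J) = J*(-6 + J + 2*j) (q(j, J) = (J + (-6 + j + j))*J = (J + (-6 + 2*j))*J = (-6 + J + 2*j)*J = J*(-6 + J + 2*j))
(q(0, -21) + 130)/(126 + 348) = (-21*(-6 - 21 + 2*0) + 130)/(126 + 348) = (-21*(-6 - 21 + 0) + 130)/474 = (-21*(-27) + 130)*(1/474) = (567 + 130)*(1/474) = 697*(1/474) = 697/474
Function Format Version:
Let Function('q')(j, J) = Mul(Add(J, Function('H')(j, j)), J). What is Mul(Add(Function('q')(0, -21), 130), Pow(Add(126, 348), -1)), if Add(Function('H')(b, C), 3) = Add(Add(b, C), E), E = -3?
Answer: Rational(697, 474) ≈ 1.4705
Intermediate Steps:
Function('H')(b, C) = Add(-6, C, b) (Function('H')(b, C) = Add(-3, Add(Add(b, C), -3)) = Add(-3, Add(Add(C, b), -3)) = Add(-3, Add(-3, C, b)) = Add(-6, C, b))
Function('q')(j, J) = Mul(J, Add(-6, J, Mul(2, j))) (Function('q')(j, J) = Mul(Add(J, Add(-6, j, j)), J) = Mul(Add(J, Add(-6, Mul(2, j))), J) = Mul(Add(-6, J, Mul(2, j)), J) = Mul(J, Add(-6, J, Mul(2, j))))
Mul(Add(Function('q')(0, -21), 130), Pow(Add(126, 348), -1)) = Mul(Add(Mul(-21, Add(-6, -21, Mul(2, 0))), 130), Pow(Add(126, 348), -1)) = Mul(Add(Mul(-21, Add(-6, -21, 0)), 130), Pow(474, -1)) = Mul(Add(Mul(-21, -27), 130), Rational(1, 474)) = Mul(Add(567, 130), Rational(1, 474)) = Mul(697, Rational(1, 474)) = Rational(697, 474)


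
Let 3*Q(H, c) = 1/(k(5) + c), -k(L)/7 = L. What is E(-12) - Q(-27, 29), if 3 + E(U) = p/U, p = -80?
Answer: 67/18 ≈ 3.7222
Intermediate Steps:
k(L) = -7*L
Q(H, c) = 1/(3*(-35 + c)) (Q(H, c) = 1/(3*(-7*5 + c)) = 1/(3*(-35 + c)))
E(U) = -3 - 80/U
E(-12) - Q(-27, 29) = (-3 - 80/(-12)) - 1/(3*(-35 + 29)) = (-3 - 80*(-1/12)) - 1/(3*(-6)) = (-3 + 20/3) - (-1)/(3*6) = 11/3 - 1*(-1/18) = 11/3 + 1/18 = 67/18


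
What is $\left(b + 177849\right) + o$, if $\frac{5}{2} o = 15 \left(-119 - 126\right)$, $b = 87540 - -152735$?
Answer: $416654$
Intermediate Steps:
$b = 240275$ ($b = 87540 + 152735 = 240275$)
$o = -1470$ ($o = \frac{2 \cdot 15 \left(-119 - 126\right)}{5} = \frac{2 \cdot 15 \left(-245\right)}{5} = \frac{2}{5} \left(-3675\right) = -1470$)
$\left(b + 177849\right) + o = \left(240275 + 177849\right) - 1470 = 418124 - 1470 = 416654$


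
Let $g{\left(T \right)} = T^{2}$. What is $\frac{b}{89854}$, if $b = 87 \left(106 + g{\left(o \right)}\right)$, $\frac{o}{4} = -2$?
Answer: $\frac{7395}{44927} \approx 0.1646$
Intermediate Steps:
$o = -8$ ($o = 4 \left(-2\right) = -8$)
$b = 14790$ ($b = 87 \left(106 + \left(-8\right)^{2}\right) = 87 \left(106 + 64\right) = 87 \cdot 170 = 14790$)
$\frac{b}{89854} = \frac{14790}{89854} = 14790 \cdot \frac{1}{89854} = \frac{7395}{44927}$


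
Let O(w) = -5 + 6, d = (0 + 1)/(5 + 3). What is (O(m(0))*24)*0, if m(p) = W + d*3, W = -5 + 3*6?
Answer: 0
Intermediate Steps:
W = 13 (W = -5 + 18 = 13)
d = ⅛ (d = 1/8 = 1*(⅛) = ⅛ ≈ 0.12500)
m(p) = 107/8 (m(p) = 13 + (⅛)*3 = 13 + 3/8 = 107/8)
O(w) = 1
(O(m(0))*24)*0 = (1*24)*0 = 24*0 = 0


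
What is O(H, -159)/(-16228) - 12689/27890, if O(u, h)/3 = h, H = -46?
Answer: -96306781/226299460 ≈ -0.42557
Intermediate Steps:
O(u, h) = 3*h
O(H, -159)/(-16228) - 12689/27890 = (3*(-159))/(-16228) - 12689/27890 = -477*(-1/16228) - 12689*1/27890 = 477/16228 - 12689/27890 = -96306781/226299460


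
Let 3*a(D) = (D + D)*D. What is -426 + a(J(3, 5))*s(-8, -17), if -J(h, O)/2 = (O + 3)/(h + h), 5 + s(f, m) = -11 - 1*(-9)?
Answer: -12398/27 ≈ -459.19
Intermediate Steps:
s(f, m) = -7 (s(f, m) = -5 + (-11 - 1*(-9)) = -5 + (-11 + 9) = -5 - 2 = -7)
J(h, O) = -(3 + O)/h (J(h, O) = -2*(O + 3)/(h + h) = -2*(3 + O)/(2*h) = -2*(3 + O)*1/(2*h) = -(3 + O)/h)
a(D) = 2*D**2/3 (a(D) = ((D + D)*D)/3 = ((2*D)*D)/3 = (2*D**2)/3 = 2*D**2/3)
-426 + a(J(3, 5))*s(-8, -17) = -426 + (2*((-3 - 1*5)/3)**2/3)*(-7) = -426 + (2*((-3 - 5)/3)**2/3)*(-7) = -426 + (2*((1/3)*(-8))**2/3)*(-7) = -426 + (2*(-8/3)**2/3)*(-7) = -426 + ((2/3)*(64/9))*(-7) = -426 + (128/27)*(-7) = -426 - 896/27 = -12398/27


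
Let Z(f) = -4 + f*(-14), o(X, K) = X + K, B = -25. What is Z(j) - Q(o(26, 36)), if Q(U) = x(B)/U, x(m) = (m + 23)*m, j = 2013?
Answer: -873791/31 ≈ -28187.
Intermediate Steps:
o(X, K) = K + X
Z(f) = -4 - 14*f
x(m) = m*(23 + m) (x(m) = (23 + m)*m = m*(23 + m))
Q(U) = 50/U (Q(U) = (-25*(23 - 25))/U = (-25*(-2))/U = 50/U)
Z(j) - Q(o(26, 36)) = (-4 - 14*2013) - 50/(36 + 26) = (-4 - 28182) - 50/62 = -28186 - 50/62 = -28186 - 1*25/31 = -28186 - 25/31 = -873791/31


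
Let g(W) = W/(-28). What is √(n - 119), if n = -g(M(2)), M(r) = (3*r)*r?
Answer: I*√5810/7 ≈ 10.889*I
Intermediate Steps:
M(r) = 3*r²
g(W) = -W/28 (g(W) = W*(-1/28) = -W/28)
n = 3/7 (n = -(-1)*3*2²/28 = -(-1)*3*4/28 = -(-1)*12/28 = -1*(-3/7) = 3/7 ≈ 0.42857)
√(n - 119) = √(3/7 - 119) = √(-830/7) = I*√5810/7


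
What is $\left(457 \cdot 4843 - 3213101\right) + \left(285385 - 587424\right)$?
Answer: $-1301889$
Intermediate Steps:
$\left(457 \cdot 4843 - 3213101\right) + \left(285385 - 587424\right) = \left(2213251 - 3213101\right) + \left(285385 - 587424\right) = -999850 - 302039 = -1301889$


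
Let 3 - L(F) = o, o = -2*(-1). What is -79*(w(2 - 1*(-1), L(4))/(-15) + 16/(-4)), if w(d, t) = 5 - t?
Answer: 5056/15 ≈ 337.07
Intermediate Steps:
o = 2
L(F) = 1 (L(F) = 3 - 1*2 = 3 - 2 = 1)
-79*(w(2 - 1*(-1), L(4))/(-15) + 16/(-4)) = -79*((5 - 1*1)/(-15) + 16/(-4)) = -79*((5 - 1)*(-1/15) + 16*(-¼)) = -79*(4*(-1/15) - 4) = -79*(-4/15 - 4) = -79*(-64/15) = 5056/15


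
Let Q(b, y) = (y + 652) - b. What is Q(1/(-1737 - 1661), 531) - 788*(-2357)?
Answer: 6315179603/3398 ≈ 1.8585e+6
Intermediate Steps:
Q(b, y) = 652 + y - b (Q(b, y) = (652 + y) - b = 652 + y - b)
Q(1/(-1737 - 1661), 531) - 788*(-2357) = (652 + 531 - 1/(-1737 - 1661)) - 788*(-2357) = (652 + 531 - 1/(-3398)) - 1*(-1857316) = (652 + 531 - 1*(-1/3398)) + 1857316 = (652 + 531 + 1/3398) + 1857316 = 4019835/3398 + 1857316 = 6315179603/3398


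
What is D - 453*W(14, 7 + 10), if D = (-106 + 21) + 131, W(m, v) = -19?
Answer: 8653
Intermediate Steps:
D = 46 (D = -85 + 131 = 46)
D - 453*W(14, 7 + 10) = 46 - 453*(-19) = 46 + 8607 = 8653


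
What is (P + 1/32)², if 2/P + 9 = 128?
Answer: 33489/14500864 ≈ 0.0023094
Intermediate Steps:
P = 2/119 (P = 2/(-9 + 128) = 2/119 ≈ 0.016807)
(P + 1/32)² = (2/119 + 1/32)² = (183/3808)² = 33489/14500864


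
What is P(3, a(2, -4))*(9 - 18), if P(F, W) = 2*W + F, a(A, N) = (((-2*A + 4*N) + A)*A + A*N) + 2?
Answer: 729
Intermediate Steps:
a(A, N) = 2 + A*N + A*(-A + 4*N) (a(A, N) = ((-A + 4*N)*A + A*N) + 2 = (A*(-A + 4*N) + A*N) + 2 = (A*N + A*(-A + 4*N)) + 2 = 2 + A*N + A*(-A + 4*N))
P(F, W) = F + 2*W
P(3, a(2, -4))*(9 - 18) = (3 + 2*(2 - 1*2² + 5*2*(-4)))*(9 - 18) = (3 + 2*(2 - 1*4 - 40))*(-9) = (3 + 2*(2 - 4 - 40))*(-9) = (3 + 2*(-42))*(-9) = (3 - 84)*(-9) = -81*(-9) = 729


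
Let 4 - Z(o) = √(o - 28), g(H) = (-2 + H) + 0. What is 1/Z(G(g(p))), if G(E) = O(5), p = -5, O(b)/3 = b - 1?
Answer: ⅛ + I/8 ≈ 0.125 + 0.125*I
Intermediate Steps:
O(b) = -3 + 3*b (O(b) = 3*(b - 1) = 3*(-1 + b) = -3 + 3*b)
g(H) = -2 + H
G(E) = 12 (G(E) = -3 + 3*5 = -3 + 15 = 12)
Z(o) = 4 - √(-28 + o) (Z(o) = 4 - √(o - 28) = 4 - √(-28 + o))
1/Z(G(g(p))) = 1/(4 - √(-28 + 12)) = 1/(4 - √(-16)) = 1/(4 - 4*I) = (4 + 4*I)/32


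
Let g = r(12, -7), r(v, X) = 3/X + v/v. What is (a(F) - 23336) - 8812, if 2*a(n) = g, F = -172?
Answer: -225034/7 ≈ -32148.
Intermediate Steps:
r(v, X) = 1 + 3/X (r(v, X) = 3/X + 1 = 1 + 3/X)
g = 4/7 (g = (3 - 7)/(-7) = -1/7*(-4) = 4/7 ≈ 0.57143)
a(n) = 2/7 (a(n) = (1/2)*(4/7) = 2/7)
(a(F) - 23336) - 8812 = (2/7 - 23336) - 8812 = -163350/7 - 8812 = -225034/7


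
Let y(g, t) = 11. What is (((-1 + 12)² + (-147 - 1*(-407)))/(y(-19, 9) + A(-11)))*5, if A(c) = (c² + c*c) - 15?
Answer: 1905/238 ≈ 8.0042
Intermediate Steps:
A(c) = -15 + 2*c² (A(c) = (c² + c²) - 15 = 2*c² - 15 = -15 + 2*c²)
(((-1 + 12)² + (-147 - 1*(-407)))/(y(-19, 9) + A(-11)))*5 = (((-1 + 12)² + (-147 - 1*(-407)))/(11 + (-15 + 2*(-11)²)))*5 = ((11² + (-147 + 407))/(11 + (-15 + 2*121)))*5 = ((121 + 260)/(11 + (-15 + 242)))*5 = (381/(11 + 227))*5 = (381/238)*5 = 1905/238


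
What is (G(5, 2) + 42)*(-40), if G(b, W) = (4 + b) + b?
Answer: -2240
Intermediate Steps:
G(b, W) = 4 + 2*b
(G(5, 2) + 42)*(-40) = ((4 + 2*5) + 42)*(-40) = ((4 + 10) + 42)*(-40) = (14 + 42)*(-40) = 56*(-40) = -2240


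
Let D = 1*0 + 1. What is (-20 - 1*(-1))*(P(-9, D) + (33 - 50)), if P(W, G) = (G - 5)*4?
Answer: 627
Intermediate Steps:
D = 1 (D = 0 + 1 = 1)
P(W, G) = -20 + 4*G (P(W, G) = (-5 + G)*4 = -20 + 4*G)
(-20 - 1*(-1))*(P(-9, D) + (33 - 50)) = (-20 - 1*(-1))*((-20 + 4*1) + (33 - 50)) = (-20 + 1)*((-20 + 4) - 17) = -19*(-16 - 17) = -19*(-33) = 627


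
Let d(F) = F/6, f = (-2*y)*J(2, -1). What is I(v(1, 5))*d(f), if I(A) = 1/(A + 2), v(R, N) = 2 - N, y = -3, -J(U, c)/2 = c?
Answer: -2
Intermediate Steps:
J(U, c) = -2*c
I(A) = 1/(2 + A)
f = 12 (f = (-2*(-3))*(-2*(-1)) = 6*2 = 12)
d(F) = F/6 (d(F) = F*(⅙) = F/6)
I(v(1, 5))*d(f) = ((⅙)*12)/(2 + (2 - 1*5)) = 2/(2 + (2 - 5)) = 2/(2 - 3) = 2/(-1) = -1*2 = -2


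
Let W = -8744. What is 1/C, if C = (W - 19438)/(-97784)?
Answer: 48892/14091 ≈ 3.4697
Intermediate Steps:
C = 14091/48892 (C = (-8744 - 19438)/(-97784) = -28182*(-1/97784) = 14091/48892 ≈ 0.28821)
1/C = 1/(14091/48892) = 48892/14091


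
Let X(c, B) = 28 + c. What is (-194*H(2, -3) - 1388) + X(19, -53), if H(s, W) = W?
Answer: -759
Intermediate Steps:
(-194*H(2, -3) - 1388) + X(19, -53) = (-194*(-3) - 1388) + (28 + 19) = (582 - 1388) + 47 = -806 + 47 = -759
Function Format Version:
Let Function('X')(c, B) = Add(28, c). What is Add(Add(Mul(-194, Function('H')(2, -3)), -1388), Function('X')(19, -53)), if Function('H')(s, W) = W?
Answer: -759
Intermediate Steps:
Add(Add(Mul(-194, Function('H')(2, -3)), -1388), Function('X')(19, -53)) = Add(Add(Mul(-194, -3), -1388), Add(28, 19)) = Add(Add(582, -1388), 47) = Add(-806, 47) = -759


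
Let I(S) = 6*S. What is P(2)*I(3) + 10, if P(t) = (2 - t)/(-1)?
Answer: 10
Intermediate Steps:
P(t) = -2 + t (P(t) = (2 - t)*(-1) = -2 + t)
P(2)*I(3) + 10 = (-2 + 2)*(6*3) + 10 = 0*18 + 10 = 0 + 10 = 10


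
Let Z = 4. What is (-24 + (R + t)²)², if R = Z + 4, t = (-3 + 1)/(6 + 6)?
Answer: 1809025/1296 ≈ 1395.9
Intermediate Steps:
t = -⅙ (t = -2/12 = -2*1/12 = -⅙ ≈ -0.16667)
R = 8 (R = 4 + 4 = 8)
(-24 + (R + t)²)² = (-24 + (8 - ⅙)²)² = (-24 + (47/6)²)² = (-24 + 2209/36)² = (1345/36)² = 1809025/1296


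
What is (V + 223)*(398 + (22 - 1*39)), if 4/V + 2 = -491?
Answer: 41885235/493 ≈ 84960.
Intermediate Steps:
V = -4/493 (V = 4/(-2 - 491) = 4/(-493) = 4*(-1/493) = -4/493 ≈ -0.0081136)
(V + 223)*(398 + (22 - 1*39)) = (-4/493 + 223)*(398 + (22 - 1*39)) = 109935*(398 + (22 - 39))/493 = 109935*(398 - 17)/493 = (109935/493)*381 = 41885235/493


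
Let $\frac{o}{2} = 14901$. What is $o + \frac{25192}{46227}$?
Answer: $\frac{1377682246}{46227} \approx 29803.0$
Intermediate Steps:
$o = 29802$ ($o = 2 \cdot 14901 = 29802$)
$o + \frac{25192}{46227} = 29802 + \frac{25192}{46227} = \frac{1377682246}{46227}$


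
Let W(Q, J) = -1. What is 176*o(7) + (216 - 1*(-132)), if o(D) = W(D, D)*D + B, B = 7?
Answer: 348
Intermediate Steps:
o(D) = 7 - D (o(D) = -D + 7 = 7 - D)
176*o(7) + (216 - 1*(-132)) = 176*(7 - 1*7) + (216 - 1*(-132)) = 176*(7 - 7) + (216 + 132) = 176*0 + 348 = 0 + 348 = 348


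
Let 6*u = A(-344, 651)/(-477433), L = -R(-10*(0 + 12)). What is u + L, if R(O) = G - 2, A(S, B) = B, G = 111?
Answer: -104080611/954866 ≈ -109.00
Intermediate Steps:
R(O) = 109 (R(O) = 111 - 2 = 109)
L = -109 (L = -1*109 = -109)
u = -217/954866 (u = (651/(-477433))/6 = (651*(-1/477433))/6 = (⅙)*(-651/477433) = -217/954866 ≈ -0.00022726)
u + L = -217/954866 - 109 = -104080611/954866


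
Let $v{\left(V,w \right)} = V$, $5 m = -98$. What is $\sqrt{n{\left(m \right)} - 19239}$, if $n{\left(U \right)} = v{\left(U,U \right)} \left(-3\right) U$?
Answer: $\frac{3 i \sqrt{56643}}{5} \approx 142.8 i$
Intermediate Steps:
$m = - \frac{98}{5}$ ($m = \frac{1}{5} \left(-98\right) = - \frac{98}{5} \approx -19.6$)
$n{\left(U \right)} = - 3 U^{2}$ ($n{\left(U \right)} = U \left(-3\right) U = - 3 U U = - 3 U^{2}$)
$\sqrt{n{\left(m \right)} - 19239} = \sqrt{- 3 \left(- \frac{98}{5}\right)^{2} - 19239} = \sqrt{\left(-3\right) \frac{9604}{25} - 19239} = \sqrt{- \frac{28812}{25} - 19239} = \sqrt{- \frac{509787}{25}} = \frac{3 i \sqrt{56643}}{5}$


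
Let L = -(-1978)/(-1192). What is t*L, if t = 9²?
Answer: -80109/596 ≈ -134.41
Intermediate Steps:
t = 81
L = -989/596 (L = -(-1978)*(-1)/1192 = -1*989/596 = -989/596 ≈ -1.6594)
t*L = 81*(-989/596) = -80109/596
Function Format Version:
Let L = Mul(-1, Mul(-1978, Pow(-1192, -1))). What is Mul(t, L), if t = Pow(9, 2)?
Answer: Rational(-80109, 596) ≈ -134.41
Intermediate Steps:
t = 81
L = Rational(-989, 596) (L = Mul(-1, Mul(-1978, Rational(-1, 1192))) = Mul(-1, Rational(989, 596)) = Rational(-989, 596) ≈ -1.6594)
Mul(t, L) = Mul(81, Rational(-989, 596)) = Rational(-80109, 596)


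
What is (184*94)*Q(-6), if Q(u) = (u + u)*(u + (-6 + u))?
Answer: 3735936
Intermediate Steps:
Q(u) = 2*u*(-6 + 2*u) (Q(u) = (2*u)*(-6 + 2*u) = 2*u*(-6 + 2*u))
(184*94)*Q(-6) = (184*94)*(4*(-6)*(-3 - 6)) = 17296*(4*(-6)*(-9)) = 17296*216 = 3735936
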